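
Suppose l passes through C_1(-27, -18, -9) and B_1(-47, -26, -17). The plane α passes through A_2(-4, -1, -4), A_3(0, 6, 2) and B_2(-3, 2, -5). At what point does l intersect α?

(-7, -10, -1)

A direction vector for l is B_1 − C_1 = (-20, -8, -8).
A_2A_3 = (4, 7, 6), A_2B_2 = (1, 3, -1); a normal to α is A_2A_3 × A_2B_2 = (-25, 10, 5).
Using A_2: α has equation -25x + 10y + 5z = 70.
Substitute r = (-27, -18, -9) + t(-20, -8, -8) into the plane: 450 + 380t = 70, so t = -1.
Intersection: (-27, -18, -9) + (-1)·(-20, -8, -8) = (-7, -10, -1).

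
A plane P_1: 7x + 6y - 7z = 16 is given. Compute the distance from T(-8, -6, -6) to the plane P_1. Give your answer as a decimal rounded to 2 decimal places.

n·T − d = (7)·(-8) + (6)·(-6) + (-7)·(-6) − 16 = -66; |n| = √134.
Distance = |-66| / √134 = 66/√134 ≈ 5.70.

5.70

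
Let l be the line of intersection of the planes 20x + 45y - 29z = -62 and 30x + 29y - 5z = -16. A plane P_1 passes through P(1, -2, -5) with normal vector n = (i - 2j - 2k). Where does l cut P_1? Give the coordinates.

(3, -4, -2)

Direction of l: (20, 45, -29) × (30, 29, -5) = (616, -770, -770).
A point on l: solving the two plane equations with x = -5 gives (-5, 6, 8).
P_1: n·r = n·P gives x - 2y - 2z = 15.
Substitute r = (-5, 6, 8) + t(616, -770, -770) into the plane: -33 + 3696t = 15, so t = 1/77.
Intersection: (-5, 6, 8) + (1/77)·(616, -770, -770) = (3, -4, -2).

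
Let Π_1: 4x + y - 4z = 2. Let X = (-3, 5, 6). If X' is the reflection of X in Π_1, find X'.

λ = (n·X − d)/|n|² = (-31 − 2)/33 = -1.
Reflection = X − 2λn = (-3, 5, 6) − (-2)·(4, 1, -4) = (5, 7, -2).

(5, 7, -2)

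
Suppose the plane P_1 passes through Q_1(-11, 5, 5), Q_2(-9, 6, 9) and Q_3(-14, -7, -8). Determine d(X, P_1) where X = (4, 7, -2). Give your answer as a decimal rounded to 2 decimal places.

Q_1Q_2 = (2, 1, 4), Q_1Q_3 = (-3, -12, -13); a normal to P_1 is Q_1Q_2 × Q_1Q_3 = (35, 14, -21).
Using Q_1: P_1 has equation 35x + 14y - 21z = -420.
n·X − d = (35)·(4) + (14)·(7) + (-21)·(-2) − (-420) = 700; |n| = √1862.
Distance = |700| / √1862 = 700/√1862 ≈ 16.22.

16.22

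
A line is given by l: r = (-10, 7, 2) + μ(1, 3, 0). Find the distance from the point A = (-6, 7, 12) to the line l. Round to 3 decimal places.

10.696

Taking (-10, 7, 2) on l with direction v = (1, 3, 0): w = A − (-10, 7, 2) = (4, 0, 10), and w × v = (-30, 10, 12).
Distance = |w × v| / |v| = √1144 / √10 ≈ 10.696.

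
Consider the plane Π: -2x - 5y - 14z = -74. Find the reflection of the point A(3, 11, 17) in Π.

(-1, 1, -11)

λ = (n·A − d)/|n|² = (-299 − (-74))/225 = -1.
Reflection = A − 2λn = (3, 11, 17) − (-2)·(-2, -5, -14) = (-1, 1, -11).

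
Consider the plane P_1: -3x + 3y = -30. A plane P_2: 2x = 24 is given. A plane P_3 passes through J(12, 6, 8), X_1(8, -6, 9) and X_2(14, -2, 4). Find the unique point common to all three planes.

(12, 2, 7)

JX_1 = (-4, -12, 1), JX_2 = (2, -8, -4); a normal to P_3 is JX_1 × JX_2 = (56, -14, 56).
Using J: P_3 has equation 56x - 14y + 56z = 1036.
Solving the 3×3 linear system -3x + 3y = -30, 2x = 24, 56x - 14y + 56z = 1036 (e.g. by elimination or Cramer's rule, determinant = -336) gives (12, 2, 7).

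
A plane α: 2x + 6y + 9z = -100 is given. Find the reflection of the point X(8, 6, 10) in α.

(0, -18, -26)

λ = (n·X − d)/|n|² = (142 − (-100))/121 = 2.
Reflection = X − 2λn = (8, 6, 10) − 4·(2, 6, 9) = (0, -18, -26).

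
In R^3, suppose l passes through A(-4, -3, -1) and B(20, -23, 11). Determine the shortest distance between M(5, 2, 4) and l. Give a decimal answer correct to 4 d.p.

10.1658

A direction vector for l is B − A = (24, -20, 12).
Taking (-4, -3, -1) on l with direction v = (24, -20, 12): w = M − (-4, -3, -1) = (9, 5, 5), and w × v = (160, 12, -300).
Distance = |w × v| / |v| = √115744 / √1120 ≈ 10.1658.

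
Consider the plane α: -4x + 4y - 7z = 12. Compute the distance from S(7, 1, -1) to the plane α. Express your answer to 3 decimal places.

n·S − d = (-4)·(7) + (4)·(1) + (-7)·(-1) − 12 = -29; |n| = √81.
Distance = |-29| / √81 = 29/√81 ≈ 3.222.

3.222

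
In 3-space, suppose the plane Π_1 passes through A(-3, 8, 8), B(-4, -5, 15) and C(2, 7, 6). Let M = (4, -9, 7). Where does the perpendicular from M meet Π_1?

(6, -7, 11)

AB = (-1, -13, 7), AC = (5, -1, -2); a normal to Π_1 is AB × AC = (33, 33, 66).
Using A: Π_1 has equation 33x + 33y + 66z = 693.
Foot = M − λn with λ = (n·M − d)/|n|² = (297 − 693)/6534 = -2/33.
Foot = (4, -9, 7) − (-2/33)·(33, 33, 66) = (6, -7, 11).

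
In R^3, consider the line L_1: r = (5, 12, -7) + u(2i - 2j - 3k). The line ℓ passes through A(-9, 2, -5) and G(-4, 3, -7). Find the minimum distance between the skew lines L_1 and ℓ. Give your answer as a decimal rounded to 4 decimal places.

A direction vector for ℓ is G − A = (5, 1, -2).
Common perpendicular direction n = (2, -2, -3) × (5, 1, -2) = (7, -11, 12).
With w = (-9, 2, -5) − (5, 12, -7) = (-14, -10, 2), w · n = 36.
Distance = |w · n| / |n| = |36| / √314 ≈ 2.0316.

2.0316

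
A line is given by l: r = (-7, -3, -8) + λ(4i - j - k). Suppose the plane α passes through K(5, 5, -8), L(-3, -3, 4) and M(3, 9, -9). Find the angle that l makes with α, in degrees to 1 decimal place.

KL = (-8, -8, 12), KM = (-2, 4, -1); a normal to α is KL × KM = (-40, -32, -48).
Using K: α has equation -40x - 32y - 48z = 24.
sin θ = |n·v| / (|n||v|) = |-80| / (√4928 · √18) = 0.26861.
θ ≈ 15.6°.

15.6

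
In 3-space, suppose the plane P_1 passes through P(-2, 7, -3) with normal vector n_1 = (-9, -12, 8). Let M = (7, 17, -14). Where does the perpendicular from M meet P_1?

(-2, 5, -6)

P_1: n_1·r = n_1·P gives -9x - 12y + 8z = -90.
Foot = M − λn with λ = (n·M − d)/|n|² = (-379 − (-90))/289 = -1.
Foot = (7, 17, -14) − (-1)·(-9, -12, 8) = (-2, 5, -6).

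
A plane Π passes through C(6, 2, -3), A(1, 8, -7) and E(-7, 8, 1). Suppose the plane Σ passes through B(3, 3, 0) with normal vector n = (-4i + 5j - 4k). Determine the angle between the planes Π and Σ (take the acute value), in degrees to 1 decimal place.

CA = (-5, 6, -4), CE = (-13, 6, 4); a normal to Π is CA × CE = (48, 72, 48).
Using C: Π has equation 48x + 72y + 48z = 288.
Σ: n·r = n·B gives -4x + 5y - 4z = 3.
cos θ = |n₁·n₂| / (|n₁||n₂|) = |-24| / (√9792 · √57).
θ = arccos(0.03212) ≈ 88.2°.

88.2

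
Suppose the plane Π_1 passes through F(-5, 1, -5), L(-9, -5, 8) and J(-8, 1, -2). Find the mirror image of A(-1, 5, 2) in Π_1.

FL = (-4, -6, 13), FJ = (-3, 0, 3); a normal to Π_1 is FL × FJ = (-18, -27, -18).
Using F: Π_1 has equation -18x - 27y - 18z = 153.
λ = (n·A − d)/|n|² = (-153 − 153)/1377 = -2/9.
Reflection = A − 2λn = (-1, 5, 2) − (-4/9)·(-18, -27, -18) = (-9, -7, -6).

(-9, -7, -6)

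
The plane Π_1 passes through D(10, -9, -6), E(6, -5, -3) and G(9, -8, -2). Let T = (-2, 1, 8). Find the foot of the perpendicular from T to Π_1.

(-1, 2, 8)

DE = (-4, 4, 3), DG = (-1, 1, 4); a normal to Π_1 is DE × DG = (13, 13, 0).
Using D: Π_1 has equation 13x + 13y = 13.
Foot = T − λn with λ = (n·T − d)/|n|² = (-13 − 13)/338 = -1/13.
Foot = (-2, 1, 8) − (-1/13)·(13, 13, 0) = (-1, 2, 8).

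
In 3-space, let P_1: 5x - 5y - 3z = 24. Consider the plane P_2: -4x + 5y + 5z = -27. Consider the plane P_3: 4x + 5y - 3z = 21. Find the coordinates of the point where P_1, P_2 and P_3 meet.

Solving the 3×3 linear system 5x - 5y - 3z = 24, -4x + 5y + 5z = -27, 4x + 5y - 3z = 21 (e.g. by elimination or Cramer's rule, determinant = -120) gives (3, 0, -3).

(3, 0, -3)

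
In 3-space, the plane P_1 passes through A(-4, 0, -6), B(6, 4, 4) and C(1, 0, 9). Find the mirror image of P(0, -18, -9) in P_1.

(-18, 12, -3)

AB = (10, 4, 10), AC = (5, 0, 15); a normal to P_1 is AB × AC = (60, -100, -20).
Using A: P_1 has equation 60x - 100y - 20z = -120.
λ = (n·P − d)/|n|² = (1980 − (-120))/14000 = 3/20.
Reflection = P − 2λn = (0, -18, -9) − (3/10)·(60, -100, -20) = (-18, 12, -3).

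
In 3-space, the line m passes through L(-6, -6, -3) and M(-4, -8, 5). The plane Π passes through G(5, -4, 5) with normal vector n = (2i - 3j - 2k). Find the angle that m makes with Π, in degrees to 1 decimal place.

9.9

A direction vector for m is M − L = (2, -2, 8).
Π: n·r = n·G gives 2x - 3y - 2z = 12.
sin θ = |n·v| / (|n||v|) = |-6| / (√17 · √72) = 0.17150.
θ ≈ 9.9°.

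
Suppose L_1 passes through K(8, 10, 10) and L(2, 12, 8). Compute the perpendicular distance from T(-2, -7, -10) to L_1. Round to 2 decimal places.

26.27

A direction vector for L_1 is L − K = (-6, 2, -2).
Taking (8, 10, 10) on L_1 with direction v = (-6, 2, -2): w = T − (8, 10, 10) = (-10, -17, -20), and w × v = (74, 100, -122).
Distance = |w × v| / |v| = √30360 / √44 ≈ 26.27.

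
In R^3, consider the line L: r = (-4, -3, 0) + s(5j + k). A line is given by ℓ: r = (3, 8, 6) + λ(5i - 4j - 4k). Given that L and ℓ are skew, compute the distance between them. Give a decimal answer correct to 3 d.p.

6.877

Common perpendicular direction n = (0, 5, 1) × (5, -4, -4) = (-16, 5, -25).
With w = (3, 8, 6) − (-4, -3, 0) = (7, 11, 6), w · n = -207.
Distance = |w · n| / |n| = |-207| / √906 ≈ 6.877.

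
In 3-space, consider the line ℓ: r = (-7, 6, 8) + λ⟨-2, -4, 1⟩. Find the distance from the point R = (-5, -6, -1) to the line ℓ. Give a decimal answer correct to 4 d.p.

13.0639

Taking (-7, 6, 8) on ℓ with direction v = (-2, -4, 1): w = R − (-7, 6, 8) = (2, -12, -9), and w × v = (-48, 16, -32).
Distance = |w × v| / |v| = √3584 / √21 ≈ 13.0639.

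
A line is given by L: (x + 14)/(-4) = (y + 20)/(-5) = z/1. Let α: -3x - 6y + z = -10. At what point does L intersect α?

(2, 0, -4)

L has direction (-4, -5, 1) through (-14, -20, 0).
Substitute r = (-14, -20, 0) + t(-4, -5, 1) into the plane: 162 + 43t = -10, so t = -4.
Intersection: (-14, -20, 0) + (-4)·(-4, -5, 1) = (2, 0, -4).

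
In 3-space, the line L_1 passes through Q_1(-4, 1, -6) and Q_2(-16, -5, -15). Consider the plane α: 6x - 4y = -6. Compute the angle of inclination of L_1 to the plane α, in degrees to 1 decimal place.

24.3

A direction vector for L_1 is Q_2 − Q_1 = (-12, -6, -9).
sin θ = |n·v| / (|n||v|) = |-48| / (√52 · √261) = 0.41202.
θ ≈ 24.3°.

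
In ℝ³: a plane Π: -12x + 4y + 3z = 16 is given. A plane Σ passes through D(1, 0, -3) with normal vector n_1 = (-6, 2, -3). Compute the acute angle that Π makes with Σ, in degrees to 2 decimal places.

38.72

Σ: n_1·r = n_1·D gives -6x + 2y - 3z = 3.
cos θ = |n₁·n₂| / (|n₁||n₂|) = |71| / (√169 · √49).
θ = arccos(0.78022) ≈ 38.72°.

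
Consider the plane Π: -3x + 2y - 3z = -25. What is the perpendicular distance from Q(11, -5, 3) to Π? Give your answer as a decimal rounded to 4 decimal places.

5.7564

n·Q − d = (-3)·(11) + (2)·(-5) + (-3)·(3) − (-25) = -27; |n| = √22.
Distance = |-27| / √22 = 27/√22 ≈ 5.7564.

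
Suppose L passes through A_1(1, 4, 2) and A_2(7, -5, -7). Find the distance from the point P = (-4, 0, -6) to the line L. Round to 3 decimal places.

8.618

A direction vector for L is A_2 − A_1 = (6, -9, -9).
Taking (1, 4, 2) on L with direction v = (6, -9, -9): w = P − (1, 4, 2) = (-5, -4, -8), and w × v = (-36, -93, 69).
Distance = |w × v| / |v| = √14706 / √198 ≈ 8.618.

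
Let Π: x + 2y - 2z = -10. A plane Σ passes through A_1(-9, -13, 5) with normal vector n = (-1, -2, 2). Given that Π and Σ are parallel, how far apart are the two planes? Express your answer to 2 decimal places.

Σ: n·r = n·A_1 gives -x - 2y + 2z = 45.
Rescale Σ by 1/(-1): x + 2y - 2z = -45. Then distance = |-10 − (-45)| / √9 ≈ 11.67.

11.67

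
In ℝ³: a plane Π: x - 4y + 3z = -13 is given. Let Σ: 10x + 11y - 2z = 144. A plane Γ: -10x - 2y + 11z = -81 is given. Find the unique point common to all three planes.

Solving the 3×3 linear system x - 4y + 3z = -13, 10x + 11y - 2z = 144, -10x - 2y + 11z = -81 (e.g. by elimination or Cramer's rule, determinant = 747) gives (8, 6, 1).

(8, 6, 1)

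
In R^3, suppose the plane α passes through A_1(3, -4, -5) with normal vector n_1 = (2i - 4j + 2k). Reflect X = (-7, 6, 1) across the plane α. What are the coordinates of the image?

α: n_1·r = n_1·A_1 gives 2x - 4y + 2z = 12.
λ = (n·X − d)/|n|² = (-36 − 12)/24 = -2.
Reflection = X − 2λn = (-7, 6, 1) − (-4)·(2, -4, 2) = (1, -10, 9).

(1, -10, 9)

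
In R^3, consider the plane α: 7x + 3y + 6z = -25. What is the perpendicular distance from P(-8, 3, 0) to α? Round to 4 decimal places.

n·P − d = (7)·(-8) + (3)·(3) + (6)·(0) − (-25) = -22; |n| = √94.
Distance = |-22| / √94 = 22/√94 ≈ 2.2691.

2.2691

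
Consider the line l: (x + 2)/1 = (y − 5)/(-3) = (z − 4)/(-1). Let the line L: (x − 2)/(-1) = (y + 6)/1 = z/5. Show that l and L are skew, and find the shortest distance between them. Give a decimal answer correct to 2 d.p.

0.27

l has direction (1, -3, -1) through (-2, 5, 4).
L has direction (-1, 1, 5) through (2, -6, 0).
Common perpendicular direction n = (1, -3, -1) × (-1, 1, 5) = (-14, -4, -2).
With w = (2, -6, 0) − (-2, 5, 4) = (4, -11, -4), w · n = -4.
Since n ≠ 0 the lines are not parallel, and w · n = -4 ≠ 0 so they do not intersect; hence they are skew.
Distance = |w · n| / |n| = |-4| / √216 ≈ 0.27.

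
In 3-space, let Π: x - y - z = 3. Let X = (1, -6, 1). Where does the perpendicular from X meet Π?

(0, -5, 2)

Foot = X − λn with λ = (n·X − d)/|n|² = (6 − 3)/3 = 1.
Foot = (1, -6, 1) − 1·(1, -1, -1) = (0, -5, 2).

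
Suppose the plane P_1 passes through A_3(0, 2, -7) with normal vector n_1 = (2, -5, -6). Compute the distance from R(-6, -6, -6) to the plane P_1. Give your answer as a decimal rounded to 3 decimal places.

2.729

P_1: n_1·r = n_1·A_3 gives 2x - 5y - 6z = 32.
n·R − d = (2)·(-6) + (-5)·(-6) + (-6)·(-6) − 32 = 22; |n| = √65.
Distance = |22| / √65 = 22/√65 ≈ 2.729.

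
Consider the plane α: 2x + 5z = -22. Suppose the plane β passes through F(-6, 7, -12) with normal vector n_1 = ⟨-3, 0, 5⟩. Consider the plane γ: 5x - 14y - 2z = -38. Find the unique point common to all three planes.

β: n_1·r = n_1·F gives -3x + 5z = -42.
Solving the 3×3 linear system 2x + 5z = -22, -3x + 5z = -42, 5x - 14y - 2z = -38 (e.g. by elimination or Cramer's rule, determinant = 350) gives (4, 5, -6).

(4, 5, -6)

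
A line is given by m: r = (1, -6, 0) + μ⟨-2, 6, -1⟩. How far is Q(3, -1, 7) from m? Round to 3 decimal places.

Taking (1, -6, 0) on m with direction v = (-2, 6, -1): w = Q − (1, -6, 0) = (2, 5, 7), and w × v = (-47, -12, 22).
Distance = |w × v| / |v| = √2837 / √41 ≈ 8.318.

8.318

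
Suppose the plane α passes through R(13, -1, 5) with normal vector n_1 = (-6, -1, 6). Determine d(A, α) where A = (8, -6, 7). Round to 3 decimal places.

α: n_1·r = n_1·R gives -6x - y + 6z = -47.
n·A − d = (-6)·(8) + (-1)·(-6) + (6)·(7) − (-47) = 47; |n| = √73.
Distance = |47| / √73 = 47/√73 ≈ 5.501.

5.501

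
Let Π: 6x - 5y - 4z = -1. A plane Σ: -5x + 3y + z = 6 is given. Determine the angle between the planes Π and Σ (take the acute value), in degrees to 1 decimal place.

cos θ = |n₁·n₂| / (|n₁||n₂|) = |-49| / (√77 · √35).
θ = arccos(0.94388) ≈ 19.3°.

19.3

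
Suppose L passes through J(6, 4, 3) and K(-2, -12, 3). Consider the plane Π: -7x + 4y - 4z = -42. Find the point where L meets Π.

A direction vector for L is K − J = (-8, -16, 0).
Substitute r = (6, 4, 3) + t(-8, -16, 0) into the plane: -38 + (-8)t = -42, so t = 1/2.
Intersection: (6, 4, 3) + (1/2)·(-8, -16, 0) = (2, -4, 3).

(2, -4, 3)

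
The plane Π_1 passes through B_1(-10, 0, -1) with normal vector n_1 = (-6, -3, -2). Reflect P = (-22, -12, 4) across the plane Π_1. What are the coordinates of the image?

Π_1: n_1·r = n_1·B_1 gives -6x - 3y - 2z = 62.
λ = (n·P − d)/|n|² = (160 − 62)/49 = 2.
Reflection = P − 2λn = (-22, -12, 4) − 4·(-6, -3, -2) = (2, 0, 12).

(2, 0, 12)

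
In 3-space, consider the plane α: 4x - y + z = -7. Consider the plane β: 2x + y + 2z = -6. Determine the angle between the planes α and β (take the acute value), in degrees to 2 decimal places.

cos θ = |n₁·n₂| / (|n₁||n₂|) = |9| / (√18 · √9).
θ = arccos(0.70711) ≈ 45.00°.

45.00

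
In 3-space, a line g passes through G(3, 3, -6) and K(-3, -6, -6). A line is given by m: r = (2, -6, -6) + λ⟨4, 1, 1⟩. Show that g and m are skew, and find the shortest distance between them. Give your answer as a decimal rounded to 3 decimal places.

A direction vector for g is K − G = (-6, -9, 0).
Common perpendicular direction n = (-6, -9, 0) × (4, 1, 1) = (-9, 6, 30).
With w = (2, -6, -6) − (3, 3, -6) = (-1, -9, 0), w · n = -45.
Since n ≠ 0 the lines are not parallel, and w · n = -45 ≠ 0 so they do not intersect; hence they are skew.
Distance = |w · n| / |n| = |-45| / √1017 ≈ 1.411.

1.411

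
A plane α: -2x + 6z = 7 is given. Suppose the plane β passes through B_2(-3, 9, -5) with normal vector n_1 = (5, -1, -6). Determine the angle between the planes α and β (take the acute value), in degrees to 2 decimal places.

β: n_1·r = n_1·B_2 gives 5x - y - 6z = 6.
cos θ = |n₁·n₂| / (|n₁||n₂|) = |-46| / (√40 · √62).
θ = arccos(0.92370) ≈ 22.53°.

22.53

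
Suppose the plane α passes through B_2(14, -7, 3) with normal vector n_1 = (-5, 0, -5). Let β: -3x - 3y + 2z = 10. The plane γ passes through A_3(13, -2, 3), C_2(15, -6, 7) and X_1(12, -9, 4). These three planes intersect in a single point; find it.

(12, -12, 5)

α: n_1·r = n_1·B_2 gives -5x - 5z = -85.
A_3C_2 = (2, -4, 4), A_3X_1 = (-1, -7, 1); a normal to γ is A_3C_2 × A_3X_1 = (24, -6, -18).
Using A_3: γ has equation 24x - 6y - 18z = 270.
Solving the 3×3 linear system -5x - 5z = -85, -3x - 3y + 2z = 10, 24x - 6y - 18z = 270 (e.g. by elimination or Cramer's rule, determinant = -780) gives (12, -12, 5).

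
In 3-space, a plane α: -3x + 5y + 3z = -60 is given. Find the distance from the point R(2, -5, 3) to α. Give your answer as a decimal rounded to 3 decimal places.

n·R − d = (-3)·(2) + (5)·(-5) + (3)·(3) − (-60) = 38; |n| = √43.
Distance = |38| / √43 = 38/√43 ≈ 5.795.

5.795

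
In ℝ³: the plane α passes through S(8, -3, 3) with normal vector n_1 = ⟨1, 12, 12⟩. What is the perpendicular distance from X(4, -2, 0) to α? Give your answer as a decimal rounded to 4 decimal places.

1.6471

α: n_1·r = n_1·S gives x + 12y + 12z = 8.
n·X − d = (1)·(4) + (12)·(-2) + (12)·(0) − 8 = -28; |n| = √289.
Distance = |-28| / √289 = 28/√289 ≈ 1.6471.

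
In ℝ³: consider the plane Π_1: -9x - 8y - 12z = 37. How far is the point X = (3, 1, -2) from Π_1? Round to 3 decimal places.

2.824

n·X − d = (-9)·(3) + (-8)·(1) + (-12)·(-2) − 37 = -48; |n| = √289.
Distance = |-48| / √289 = 48/√289 ≈ 2.824.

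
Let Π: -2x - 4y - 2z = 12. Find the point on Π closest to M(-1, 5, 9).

(-5, -3, 5)

Foot = M − λn with λ = (n·M − d)/|n|² = (-36 − 12)/24 = -2.
Foot = (-1, 5, 9) − (-2)·(-2, -4, -2) = (-5, -3, 5).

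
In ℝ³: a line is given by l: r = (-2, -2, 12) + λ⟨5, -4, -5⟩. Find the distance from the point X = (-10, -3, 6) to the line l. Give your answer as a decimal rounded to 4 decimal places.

Taking (-2, -2, 12) on l with direction v = (5, -4, -5): w = X − (-2, -2, 12) = (-8, -1, -6), and w × v = (-19, -70, 37).
Distance = |w × v| / |v| = √6630 / √66 ≈ 10.0227.

10.0227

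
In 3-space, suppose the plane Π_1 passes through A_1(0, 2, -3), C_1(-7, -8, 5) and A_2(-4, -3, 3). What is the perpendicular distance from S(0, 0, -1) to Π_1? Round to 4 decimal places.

1.3093

A_1C_1 = (-7, -10, 8), A_1A_2 = (-4, -5, 6); a normal to Π_1 is A_1C_1 × A_1A_2 = (-20, 10, -5).
Using A_1: Π_1 has equation -20x + 10y - 5z = 35.
n·S − d = (-20)·(0) + (10)·(0) + (-5)·(-1) − 35 = -30; |n| = √525.
Distance = |-30| / √525 = 30/√525 ≈ 1.3093.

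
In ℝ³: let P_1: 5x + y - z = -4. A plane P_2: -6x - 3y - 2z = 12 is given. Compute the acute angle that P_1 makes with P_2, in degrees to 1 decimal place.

31.5

cos θ = |n₁·n₂| / (|n₁||n₂|) = |-31| / (√27 · √49).
θ = arccos(0.85228) ≈ 31.5°.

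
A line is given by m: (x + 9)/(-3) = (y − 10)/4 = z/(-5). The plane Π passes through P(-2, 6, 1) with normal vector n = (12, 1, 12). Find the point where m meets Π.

m has direction (-3, 4, -5) through (-9, 10, 0).
Π: n·r = n·P gives 12x + y + 12z = -6.
Substitute r = (-9, 10, 0) + t(-3, 4, -5) into the plane: -98 + (-92)t = -6, so t = -1.
Intersection: (-9, 10, 0) + (-1)·(-3, 4, -5) = (-6, 6, 5).

(-6, 6, 5)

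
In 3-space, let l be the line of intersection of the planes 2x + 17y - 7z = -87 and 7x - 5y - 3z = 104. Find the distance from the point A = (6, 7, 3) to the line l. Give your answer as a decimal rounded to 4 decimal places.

13.8641

Direction of l: (2, 17, -7) × (7, -5, -3) = (-86, -43, -129).
A point on l: solving the two plane equations with x = 7 gives (7, -8, -5).
Taking (7, -8, -5) on l with direction v = (-86, -43, -129): w = A − (7, -8, -5) = (-1, 15, 8), and w × v = (-1591, -817, 1333).
Distance = |w × v| / |v| = √4975659 / √25886 ≈ 13.8641.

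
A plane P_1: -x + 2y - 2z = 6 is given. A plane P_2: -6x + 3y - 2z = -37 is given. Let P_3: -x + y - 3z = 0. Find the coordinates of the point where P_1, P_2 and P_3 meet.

(10, 7, -1)

Solving the 3×3 linear system -x + 2y - 2z = 6, -6x + 3y - 2z = -37, -x + y - 3z = 0 (e.g. by elimination or Cramer's rule, determinant = -19) gives (10, 7, -1).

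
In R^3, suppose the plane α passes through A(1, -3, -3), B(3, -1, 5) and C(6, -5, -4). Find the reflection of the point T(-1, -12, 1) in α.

AB = (2, 2, 8), AC = (5, -2, -1); a normal to α is AB × AC = (14, 42, -14).
Using A: α has equation 14x + 42y - 14z = -70.
λ = (n·T − d)/|n|² = (-532 − (-70))/2156 = -3/14.
Reflection = T − 2λn = (-1, -12, 1) − (-3/7)·(14, 42, -14) = (5, 6, -5).

(5, 6, -5)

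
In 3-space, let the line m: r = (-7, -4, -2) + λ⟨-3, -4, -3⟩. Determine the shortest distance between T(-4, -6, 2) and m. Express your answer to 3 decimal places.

Taking (-7, -4, -2) on m with direction v = (-3, -4, -3): w = T − (-7, -4, -2) = (3, -2, 4), and w × v = (22, -3, -18).
Distance = |w × v| / |v| = √817 / √34 ≈ 4.902.

4.902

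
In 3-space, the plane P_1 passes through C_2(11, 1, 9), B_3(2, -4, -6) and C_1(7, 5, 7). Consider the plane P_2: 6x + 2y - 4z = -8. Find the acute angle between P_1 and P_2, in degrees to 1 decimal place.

C_2B_3 = (-9, -5, -15), C_2C_1 = (-4, 4, -2); a normal to P_1 is C_2B_3 × C_2C_1 = (70, 42, -56).
Using C_2: P_1 has equation 70x + 42y - 56z = 308.
cos θ = |n₁·n₂| / (|n₁||n₂|) = |728| / (√9800 · √56).
θ = arccos(0.98271) ≈ 10.7°.

10.7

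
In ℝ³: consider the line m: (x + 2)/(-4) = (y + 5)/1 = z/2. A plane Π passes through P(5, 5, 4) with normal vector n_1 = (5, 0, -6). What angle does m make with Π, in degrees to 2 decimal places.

m has direction (-4, 1, 2) through (-2, -5, 0).
Π: n_1·r = n_1·P gives 5x - 6z = 1.
sin θ = |n·v| / (|n||v|) = |-32| / (√61 · √21) = 0.89408.
θ ≈ 63.39°.

63.39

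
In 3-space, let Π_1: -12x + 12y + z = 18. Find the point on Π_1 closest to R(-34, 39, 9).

(2, 3, 6)

Foot = R − λn with λ = (n·R − d)/|n|² = (885 − 18)/289 = 3.
Foot = (-34, 39, 9) − 3·(-12, 12, 1) = (2, 3, 6).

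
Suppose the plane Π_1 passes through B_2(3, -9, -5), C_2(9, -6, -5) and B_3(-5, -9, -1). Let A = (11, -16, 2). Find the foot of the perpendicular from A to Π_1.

B_2C_2 = (6, 3, 0), B_2B_3 = (-8, 0, 4); a normal to Π_1 is B_2C_2 × B_2B_3 = (12, -24, 24).
Using B_2: Π_1 has equation 12x - 24y + 24z = 132.
Foot = A − λn with λ = (n·A − d)/|n|² = (564 − 132)/1296 = 1/3.
Foot = (11, -16, 2) − (1/3)·(12, -24, 24) = (7, -8, -6).

(7, -8, -6)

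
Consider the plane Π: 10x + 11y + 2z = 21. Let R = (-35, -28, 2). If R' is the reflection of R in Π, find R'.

(25, 38, 14)

λ = (n·R − d)/|n|² = (-654 − 21)/225 = -3.
Reflection = R − 2λn = (-35, -28, 2) − (-6)·(10, 11, 2) = (25, 38, 14).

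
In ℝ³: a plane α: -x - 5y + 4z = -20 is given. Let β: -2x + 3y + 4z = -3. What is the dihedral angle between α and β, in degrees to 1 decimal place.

cos θ = |n₁·n₂| / (|n₁||n₂|) = |3| / (√42 · √29).
θ = arccos(0.08596) ≈ 85.1°.

85.1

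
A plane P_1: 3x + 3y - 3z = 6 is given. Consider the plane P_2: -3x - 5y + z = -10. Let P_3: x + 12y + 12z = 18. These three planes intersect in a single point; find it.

(-6, 5, -3)

Solving the 3×3 linear system 3x + 3y - 3z = 6, -3x - 5y + z = -10, x + 12y + 12z = 18 (e.g. by elimination or Cramer's rule, determinant = -12) gives (-6, 5, -3).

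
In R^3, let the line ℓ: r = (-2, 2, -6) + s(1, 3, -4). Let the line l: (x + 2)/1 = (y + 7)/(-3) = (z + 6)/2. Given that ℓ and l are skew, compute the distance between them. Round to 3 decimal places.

l has direction (1, -3, 2) through (-2, -7, -6).
Common perpendicular direction n = (1, 3, -4) × (1, -3, 2) = (-6, -6, -6).
With w = (-2, -7, -6) − (-2, 2, -6) = (0, -9, 0), w · n = 54.
Distance = |w · n| / |n| = |54| / √108 ≈ 5.196.

5.196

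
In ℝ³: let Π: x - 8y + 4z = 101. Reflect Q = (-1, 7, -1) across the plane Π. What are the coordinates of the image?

λ = (n·Q − d)/|n|² = (-61 − 101)/81 = -2.
Reflection = Q − 2λn = (-1, 7, -1) − (-4)·(1, -8, 4) = (3, -25, 15).

(3, -25, 15)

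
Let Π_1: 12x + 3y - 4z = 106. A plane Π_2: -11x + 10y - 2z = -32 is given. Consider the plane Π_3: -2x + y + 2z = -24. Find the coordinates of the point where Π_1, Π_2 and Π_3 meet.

Solving the 3×3 linear system 12x + 3y - 4z = 106, -11x + 10y - 2z = -32, -2x + y + 2z = -24 (e.g. by elimination or Cramer's rule, determinant = 306) gives (6, 2, -7).

(6, 2, -7)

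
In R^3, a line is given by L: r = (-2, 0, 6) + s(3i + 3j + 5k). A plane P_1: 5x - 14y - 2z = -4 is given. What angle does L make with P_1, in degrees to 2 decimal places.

22.10

sin θ = |n·v| / (|n||v|) = |-37| / (√225 · √43) = 0.37616.
θ ≈ 22.10°.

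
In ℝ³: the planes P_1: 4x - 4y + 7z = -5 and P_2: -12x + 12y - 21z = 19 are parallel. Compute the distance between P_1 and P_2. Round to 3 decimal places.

0.148

Rescale P_2 by 1/(-3): 4x - 4y + 7z = -19/3. Then distance = |-5 − (-19/3)| / √81 ≈ 0.148.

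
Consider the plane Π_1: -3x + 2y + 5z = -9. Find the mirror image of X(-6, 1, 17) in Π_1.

λ = (n·X − d)/|n|² = (105 − (-9))/38 = 3.
Reflection = X − 2λn = (-6, 1, 17) − 6·(-3, 2, 5) = (12, -11, -13).

(12, -11, -13)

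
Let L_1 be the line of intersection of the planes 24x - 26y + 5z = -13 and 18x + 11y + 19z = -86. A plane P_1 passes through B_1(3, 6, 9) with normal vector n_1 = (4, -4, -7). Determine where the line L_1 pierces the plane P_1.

Direction of L_1: (24, -26, 5) × (18, 11, 19) = (-549, -366, 732).
A point on L_1: solving the two plane equations with x = -22 gives (-22, -15, 25).
P_1: n_1·r = n_1·B_1 gives 4x - 4y - 7z = -75.
Substitute r = (-22, -15, 25) + t(-549, -366, 732) into the plane: -203 + (-5856)t = -75, so t = -4/183.
Intersection: (-22, -15, 25) + (-4/183)·(-549, -366, 732) = (-10, -7, 9).

(-10, -7, 9)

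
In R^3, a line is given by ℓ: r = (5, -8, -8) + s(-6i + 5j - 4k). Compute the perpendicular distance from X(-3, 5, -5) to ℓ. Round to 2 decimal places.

10.47

Taking (5, -8, -8) on ℓ with direction v = (-6, 5, -4): w = X − (5, -8, -8) = (-8, 13, 3), and w × v = (-67, -50, 38).
Distance = |w × v| / |v| = √8433 / √77 ≈ 10.47.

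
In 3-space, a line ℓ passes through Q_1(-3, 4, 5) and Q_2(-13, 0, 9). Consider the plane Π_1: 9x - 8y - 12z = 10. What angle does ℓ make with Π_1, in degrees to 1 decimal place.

A direction vector for ℓ is Q_2 − Q_1 = (-10, -4, 4).
sin θ = |n·v| / (|n||v|) = |-106| / (√289 · √132) = 0.54271.
θ ≈ 32.9°.

32.9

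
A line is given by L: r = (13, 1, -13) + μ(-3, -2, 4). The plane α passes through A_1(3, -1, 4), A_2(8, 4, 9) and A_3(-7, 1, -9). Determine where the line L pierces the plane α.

A_1A_2 = (5, 5, 5), A_1A_3 = (-10, 2, -13); a normal to α is A_1A_2 × A_1A_3 = (-75, 15, 60).
Using A_1: α has equation -75x + 15y + 60z = 0.
Substitute r = (13, 1, -13) + t(-3, -2, 4) into the plane: -1740 + 435t = 0, so t = 4.
Intersection: (13, 1, -13) + 4·(-3, -2, 4) = (1, -7, 3).

(1, -7, 3)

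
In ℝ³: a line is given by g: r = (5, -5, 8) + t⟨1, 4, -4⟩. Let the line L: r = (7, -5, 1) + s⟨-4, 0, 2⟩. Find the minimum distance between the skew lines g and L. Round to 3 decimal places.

Common perpendicular direction n = (1, 4, -4) × (-4, 0, 2) = (8, 14, 16).
With w = (7, -5, 1) − (5, -5, 8) = (2, 0, -7), w · n = -96.
Distance = |w · n| / |n| = |-96| / √516 ≈ 4.226.

4.226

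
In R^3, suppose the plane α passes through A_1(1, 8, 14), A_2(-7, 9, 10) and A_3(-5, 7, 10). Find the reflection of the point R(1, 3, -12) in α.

(-15, -13, 16)

A_1A_2 = (-8, 1, -4), A_1A_3 = (-6, -1, -4); a normal to α is A_1A_2 × A_1A_3 = (-8, -8, 14).
Using A_1: α has equation -8x - 8y + 14z = 124.
λ = (n·R − d)/|n|² = (-200 − 124)/324 = -1.
Reflection = R − 2λn = (1, 3, -12) − (-2)·(-8, -8, 14) = (-15, -13, 16).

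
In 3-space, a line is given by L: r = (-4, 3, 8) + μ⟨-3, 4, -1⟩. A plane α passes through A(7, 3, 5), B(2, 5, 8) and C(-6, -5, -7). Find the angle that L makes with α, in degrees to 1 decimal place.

49.6

AB = (-5, 2, 3), AC = (-13, -8, -12); a normal to α is AB × AC = (0, -99, 66).
Using A: α has equation -99y + 66z = 33.
sin θ = |n·v| / (|n||v|) = |-462| / (√14157 · √26) = 0.76150.
θ ≈ 49.6°.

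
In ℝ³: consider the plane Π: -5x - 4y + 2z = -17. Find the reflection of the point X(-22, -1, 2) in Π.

λ = (n·X − d)/|n|² = (118 − (-17))/45 = 3.
Reflection = X − 2λn = (-22, -1, 2) − 6·(-5, -4, 2) = (8, 23, -10).

(8, 23, -10)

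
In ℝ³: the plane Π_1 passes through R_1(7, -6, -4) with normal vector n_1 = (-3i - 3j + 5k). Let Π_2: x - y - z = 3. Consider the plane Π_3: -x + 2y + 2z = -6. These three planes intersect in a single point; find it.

(0, 1, -4)

Π_1: n_1·r = n_1·R_1 gives -3x - 3y + 5z = -23.
Solving the 3×3 linear system -3x - 3y + 5z = -23, x - y - z = 3, -x + 2y + 2z = -6 (e.g. by elimination or Cramer's rule, determinant = 8) gives (0, 1, -4).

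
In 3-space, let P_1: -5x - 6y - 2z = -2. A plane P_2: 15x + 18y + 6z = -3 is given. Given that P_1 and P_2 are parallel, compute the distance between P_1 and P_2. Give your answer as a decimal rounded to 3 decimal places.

0.372

Rescale P_2 by 1/(-3): -5x - 6y - 2z = 1. Then distance = |-2 − 1| / √65 ≈ 0.372.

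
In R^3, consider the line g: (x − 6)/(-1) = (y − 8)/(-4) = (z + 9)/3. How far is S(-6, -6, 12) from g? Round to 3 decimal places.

g has direction (-1, -4, 3) through (6, 8, -9).
Taking (6, 8, -9) on g with direction v = (-1, -4, 3): w = S − (6, 8, -9) = (-12, -14, 21), and w × v = (42, 15, 34).
Distance = |w × v| / |v| = √3145 / √26 ≈ 10.998.

10.998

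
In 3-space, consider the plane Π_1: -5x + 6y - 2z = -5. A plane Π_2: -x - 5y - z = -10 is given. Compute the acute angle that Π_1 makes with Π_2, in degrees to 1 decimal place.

cos θ = |n₁·n₂| / (|n₁||n₂|) = |-23| / (√65 · √27).
θ = arccos(0.54902) ≈ 56.7°.

56.7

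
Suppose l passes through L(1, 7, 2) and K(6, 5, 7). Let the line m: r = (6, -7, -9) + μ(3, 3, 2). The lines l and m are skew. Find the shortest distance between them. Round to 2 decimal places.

A direction vector for l is K − L = (5, -2, 5).
Common perpendicular direction n = (5, -2, 5) × (3, 3, 2) = (-19, 5, 21).
With w = (6, -7, -9) − (1, 7, 2) = (5, -14, -11), w · n = -396.
Distance = |w · n| / |n| = |-396| / √827 ≈ 13.77.

13.77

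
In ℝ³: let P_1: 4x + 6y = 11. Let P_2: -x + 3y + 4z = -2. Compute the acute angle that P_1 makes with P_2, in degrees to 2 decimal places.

67.62

cos θ = |n₁·n₂| / (|n₁||n₂|) = |14| / (√52 · √26).
θ = arccos(0.38075) ≈ 67.62°.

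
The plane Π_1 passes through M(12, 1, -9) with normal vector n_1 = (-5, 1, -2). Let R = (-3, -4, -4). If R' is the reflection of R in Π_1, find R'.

Π_1: n_1·r = n_1·M gives -5x + y - 2z = -41.
λ = (n·R − d)/|n|² = (19 − (-41))/30 = 2.
Reflection = R − 2λn = (-3, -4, -4) − 4·(-5, 1, -2) = (17, -8, 4).

(17, -8, 4)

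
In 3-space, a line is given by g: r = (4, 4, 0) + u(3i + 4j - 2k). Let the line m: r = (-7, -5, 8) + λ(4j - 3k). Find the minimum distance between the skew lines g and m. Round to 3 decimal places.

3.801

Common perpendicular direction n = (3, 4, -2) × (0, 4, -3) = (-4, 9, 12).
With w = (-7, -5, 8) − (4, 4, 0) = (-11, -9, 8), w · n = 59.
Distance = |w · n| / |n| = |59| / √241 ≈ 3.801.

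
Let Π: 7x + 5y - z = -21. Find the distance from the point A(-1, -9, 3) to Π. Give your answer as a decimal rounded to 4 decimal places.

3.9260

n·A − d = (7)·(-1) + (5)·(-9) + (-1)·(3) − (-21) = -34; |n| = √75.
Distance = |-34| / √75 = 34/√75 ≈ 3.9260.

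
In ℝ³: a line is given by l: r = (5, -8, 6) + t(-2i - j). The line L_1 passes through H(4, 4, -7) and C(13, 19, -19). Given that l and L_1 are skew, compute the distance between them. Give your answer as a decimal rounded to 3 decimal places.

A direction vector for L_1 is C − H = (9, 15, -12).
Common perpendicular direction n = (-2, -1, 0) × (9, 15, -12) = (12, -24, -21).
With w = (4, 4, -7) − (5, -8, 6) = (-1, 12, -13), w · n = -27.
Distance = |w · n| / |n| = |-27| / √1161 ≈ 0.792.

0.792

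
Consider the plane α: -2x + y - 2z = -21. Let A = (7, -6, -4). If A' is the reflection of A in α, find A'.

λ = (n·A − d)/|n|² = (-12 − (-21))/9 = 1.
Reflection = A − 2λn = (7, -6, -4) − 2·(-2, 1, -2) = (11, -8, 0).

(11, -8, 0)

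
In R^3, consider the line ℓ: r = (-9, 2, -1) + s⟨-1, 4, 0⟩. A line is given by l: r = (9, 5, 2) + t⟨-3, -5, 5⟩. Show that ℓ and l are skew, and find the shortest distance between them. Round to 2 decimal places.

15.94

Common perpendicular direction n = (-1, 4, 0) × (-3, -5, 5) = (20, 5, 17).
With w = (9, 5, 2) − (-9, 2, -1) = (18, 3, 3), w · n = 426.
Since n ≠ 0 the lines are not parallel, and w · n = 426 ≠ 0 so they do not intersect; hence they are skew.
Distance = |w · n| / |n| = |426| / √714 ≈ 15.94.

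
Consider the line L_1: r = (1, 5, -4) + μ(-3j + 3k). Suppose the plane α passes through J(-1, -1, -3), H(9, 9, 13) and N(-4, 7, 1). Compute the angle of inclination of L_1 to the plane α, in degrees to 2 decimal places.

JH = (10, 10, 16), JN = (-3, 8, 4); a normal to α is JH × JN = (-88, -88, 110).
Using J: α has equation -88x - 88y + 110z = -154.
sin θ = |n·v| / (|n||v|) = |594| / (√27588 · √18) = 0.84293.
θ ≈ 57.45°.

57.45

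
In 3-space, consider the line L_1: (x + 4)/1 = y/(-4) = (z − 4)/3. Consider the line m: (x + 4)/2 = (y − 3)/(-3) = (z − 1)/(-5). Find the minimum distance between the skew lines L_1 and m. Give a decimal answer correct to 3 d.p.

0.573

L_1 has direction (1, -4, 3) through (-4, 0, 4).
m has direction (2, -3, -5) through (-4, 3, 1).
Common perpendicular direction n = (1, -4, 3) × (2, -3, -5) = (29, 11, 5).
With w = (-4, 3, 1) − (-4, 0, 4) = (0, 3, -3), w · n = 18.
Distance = |w · n| / |n| = |18| / √987 ≈ 0.573.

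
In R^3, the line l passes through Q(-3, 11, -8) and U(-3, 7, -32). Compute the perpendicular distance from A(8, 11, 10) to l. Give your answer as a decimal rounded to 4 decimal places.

11.3911

A direction vector for l is U − Q = (0, -4, -24).
Taking (-3, 11, -8) on l with direction v = (0, -4, -24): w = A − (-3, 11, -8) = (11, 0, 18), and w × v = (72, 264, -44).
Distance = |w × v| / |v| = √76816 / √592 ≈ 11.3911.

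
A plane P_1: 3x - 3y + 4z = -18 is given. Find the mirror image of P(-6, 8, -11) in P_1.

λ = (n·P − d)/|n|² = (-86 − (-18))/34 = -2.
Reflection = P − 2λn = (-6, 8, -11) − (-4)·(3, -3, 4) = (6, -4, 5).

(6, -4, 5)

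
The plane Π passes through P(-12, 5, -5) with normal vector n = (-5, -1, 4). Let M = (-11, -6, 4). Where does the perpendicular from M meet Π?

(-6, -5, 0)

Π: n·r = n·P gives -5x - y + 4z = 35.
Foot = M − λn with λ = (n·M − d)/|n|² = (77 − 35)/42 = 1.
Foot = (-11, -6, 4) − 1·(-5, -1, 4) = (-6, -5, 0).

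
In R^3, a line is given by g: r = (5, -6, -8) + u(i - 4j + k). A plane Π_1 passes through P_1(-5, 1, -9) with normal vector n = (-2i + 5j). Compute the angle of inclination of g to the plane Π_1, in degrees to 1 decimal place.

74.3

Π_1: n·r = n·P_1 gives -2x + 5y = 15.
sin θ = |n·v| / (|n||v|) = |-22| / (√29 · √18) = 0.96291.
θ ≈ 74.3°.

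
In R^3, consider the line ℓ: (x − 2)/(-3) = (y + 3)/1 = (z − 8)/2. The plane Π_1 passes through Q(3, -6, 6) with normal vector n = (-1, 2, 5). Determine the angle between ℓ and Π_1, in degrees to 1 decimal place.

ℓ has direction (-3, 1, 2) through (2, -3, 8).
Π_1: n·r = n·Q gives -x + 2y + 5z = 15.
sin θ = |n·v| / (|n||v|) = |15| / (√30 · √14) = 0.73193.
θ ≈ 47.0°.

47.0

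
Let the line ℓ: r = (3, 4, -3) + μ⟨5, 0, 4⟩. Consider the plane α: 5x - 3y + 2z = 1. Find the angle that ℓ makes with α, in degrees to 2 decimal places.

56.72

sin θ = |n·v| / (|n||v|) = |33| / (√38 · √41) = 0.83605.
θ ≈ 56.72°.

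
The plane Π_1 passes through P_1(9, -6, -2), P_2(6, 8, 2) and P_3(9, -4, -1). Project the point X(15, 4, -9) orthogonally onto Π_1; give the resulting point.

(7, 0, -1)

P_1P_2 = (-3, 14, 4), P_1P_3 = (0, 2, 1); a normal to Π_1 is P_1P_2 × P_1P_3 = (6, 3, -6).
Using P_1: Π_1 has equation 6x + 3y - 6z = 48.
Foot = X − λn with λ = (n·X − d)/|n|² = (156 − 48)/81 = 4/3.
Foot = (15, 4, -9) − (4/3)·(6, 3, -6) = (7, 0, -1).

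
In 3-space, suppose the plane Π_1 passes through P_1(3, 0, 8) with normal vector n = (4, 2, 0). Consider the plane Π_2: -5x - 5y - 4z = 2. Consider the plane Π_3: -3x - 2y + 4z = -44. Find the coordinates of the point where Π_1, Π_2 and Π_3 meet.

Π_1: n·r = n·P_1 gives 4x + 2y = 12.
Solving the 3×3 linear system 4x + 2y = 12, -5x - 5y - 4z = 2, -3x - 2y + 4z = -44 (e.g. by elimination or Cramer's rule, determinant = -48) gives (0, 6, -8).

(0, 6, -8)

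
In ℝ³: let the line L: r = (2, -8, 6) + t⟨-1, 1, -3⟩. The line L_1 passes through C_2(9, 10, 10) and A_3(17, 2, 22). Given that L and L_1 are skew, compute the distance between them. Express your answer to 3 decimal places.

17.678

A direction vector for L_1 is A_3 − C_2 = (8, -8, 12).
Common perpendicular direction n = (-1, 1, -3) × (8, -8, 12) = (-12, -12, 0).
With w = (9, 10, 10) − (2, -8, 6) = (7, 18, 4), w · n = -300.
Distance = |w · n| / |n| = |-300| / √288 ≈ 17.678.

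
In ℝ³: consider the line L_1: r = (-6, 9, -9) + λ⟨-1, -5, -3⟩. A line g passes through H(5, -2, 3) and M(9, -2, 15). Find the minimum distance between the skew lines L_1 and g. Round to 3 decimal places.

A direction vector for g is M − H = (4, 0, 12).
Common perpendicular direction n = (-1, -5, -3) × (4, 0, 12) = (-60, 0, 20).
With w = (5, -2, 3) − (-6, 9, -9) = (11, -11, 12), w · n = -420.
Distance = |w · n| / |n| = |-420| / √4000 ≈ 6.641.

6.641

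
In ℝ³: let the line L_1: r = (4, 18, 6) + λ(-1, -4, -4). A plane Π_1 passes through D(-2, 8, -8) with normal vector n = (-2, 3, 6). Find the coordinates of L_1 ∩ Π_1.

(1, 6, -6)

Π_1: n·r = n·D gives -2x + 3y + 6z = -20.
Substitute r = (4, 18, 6) + t(-1, -4, -4) into the plane: 82 + (-34)t = -20, so t = 3.
Intersection: (4, 18, 6) + 3·(-1, -4, -4) = (1, 6, -6).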